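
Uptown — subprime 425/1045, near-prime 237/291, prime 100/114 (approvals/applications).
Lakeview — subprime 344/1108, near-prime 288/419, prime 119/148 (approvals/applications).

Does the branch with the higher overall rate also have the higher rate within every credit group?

Yes

Subprime: Uptown 425/1045 = 40.7%, Lakeview 344/1108 = 31.0% → Uptown
Near-prime: Uptown 237/291 = 81.4%, Lakeview 288/419 = 68.7% → Uptown
Prime: Uptown 100/114 = 87.7%, Lakeview 119/148 = 80.4% → Uptown
Overall: Uptown 762/1450 = 52.6%, Lakeview 751/1675 = 44.8% → Uptown
Uptown wins overall and in every credit group — no reversal.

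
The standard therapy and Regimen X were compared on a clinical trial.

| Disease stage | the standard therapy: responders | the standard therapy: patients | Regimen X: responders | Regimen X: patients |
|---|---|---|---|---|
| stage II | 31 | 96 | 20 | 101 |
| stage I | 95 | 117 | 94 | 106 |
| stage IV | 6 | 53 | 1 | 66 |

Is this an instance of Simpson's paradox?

Stage II: the standard therapy 31/96 = 32.3%, Regimen X 20/101 = 19.8% → the standard therapy
Stage I: the standard therapy 95/117 = 81.2%, Regimen X 94/106 = 88.7% → Regimen X
Stage IV: the standard therapy 6/53 = 11.3%, Regimen X 1/66 = 1.5% → the standard therapy
Overall: the standard therapy 132/266 = 49.6%, Regimen X 115/273 = 42.1% → the standard therapy
Neither sweeps: the standard therapy wins 2 of 3 groups, Regimen X wins 1. The standard therapy wins overall but not every group — no Simpson reversal.

No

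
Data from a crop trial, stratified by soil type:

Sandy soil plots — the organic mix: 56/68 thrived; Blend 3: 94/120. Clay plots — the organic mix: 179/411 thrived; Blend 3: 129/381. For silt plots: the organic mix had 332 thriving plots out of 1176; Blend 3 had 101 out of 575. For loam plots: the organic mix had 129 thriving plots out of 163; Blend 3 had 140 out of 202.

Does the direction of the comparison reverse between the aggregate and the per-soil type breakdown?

No

Sandy soil: the organic mix 56/68 = 82.4%, Blend 3 94/120 = 78.3% → the organic mix
Clay: the organic mix 179/411 = 43.6%, Blend 3 129/381 = 33.9% → the organic mix
Silt: the organic mix 332/1176 = 28.2%, Blend 3 101/575 = 17.6% → the organic mix
Loam: the organic mix 129/163 = 79.1%, Blend 3 140/202 = 69.3% → the organic mix
Overall: the organic mix 696/1818 = 38.3%, Blend 3 464/1278 = 36.3% → the organic mix
The organic mix wins overall and in every soil group — no reversal.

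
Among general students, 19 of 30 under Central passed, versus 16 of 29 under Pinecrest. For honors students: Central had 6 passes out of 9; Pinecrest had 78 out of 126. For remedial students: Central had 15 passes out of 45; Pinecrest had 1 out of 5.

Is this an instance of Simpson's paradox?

General: Central 19/30 = 63.3%, Pinecrest 16/29 = 55.2% → Central
Honors: Central 6/9 = 66.7%, Pinecrest 78/126 = 61.9% → Central
Remedial: Central 15/45 = 33.3%, Pinecrest 1/5 = 20.0% → Central
Overall: Central 40/84 = 47.6%, Pinecrest 95/160 = 59.4% → Pinecrest
Central wins each student group but Pinecrest wins overall — the comparison reverses. Central's students skew toward remedial, which has a lower base rate.

Yes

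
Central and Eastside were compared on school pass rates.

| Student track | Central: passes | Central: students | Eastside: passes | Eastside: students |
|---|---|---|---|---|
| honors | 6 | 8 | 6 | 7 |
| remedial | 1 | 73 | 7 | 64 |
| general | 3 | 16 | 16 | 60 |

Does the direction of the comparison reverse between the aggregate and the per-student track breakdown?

No

Honors: Central 6/8 = 75.0%, Eastside 6/7 = 85.7% → Eastside
Remedial: Central 1/73 = 1.4%, Eastside 7/64 = 10.9% → Eastside
General: Central 3/16 = 18.8%, Eastside 16/60 = 26.7% → Eastside
Overall: Central 10/97 = 10.3%, Eastside 29/131 = 22.1% → Eastside
Eastside wins overall and in every student group — no reversal.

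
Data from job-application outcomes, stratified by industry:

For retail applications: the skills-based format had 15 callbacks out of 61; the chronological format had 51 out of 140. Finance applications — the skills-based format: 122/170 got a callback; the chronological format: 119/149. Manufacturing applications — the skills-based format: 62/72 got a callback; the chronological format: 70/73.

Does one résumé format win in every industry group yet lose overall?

Retail: the skills-based format 15/61 = 24.6%, the chronological format 51/140 = 36.4% → the chronological format
Finance: the skills-based format 122/170 = 71.8%, the chronological format 119/149 = 79.9% → the chronological format
Manufacturing: the skills-based format 62/72 = 86.1%, the chronological format 70/73 = 95.9% → the chronological format
Overall: the skills-based format 199/303 = 65.7%, the chronological format 240/362 = 66.3% → the chronological format
The chronological format wins overall and in every industry group — no reversal.

No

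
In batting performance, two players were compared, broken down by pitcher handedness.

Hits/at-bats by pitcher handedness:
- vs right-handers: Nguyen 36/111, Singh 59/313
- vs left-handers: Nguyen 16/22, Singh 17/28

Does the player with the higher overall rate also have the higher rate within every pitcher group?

Vs right-handers: Nguyen 36/111 = 32.4%, Singh 59/313 = 18.8% → Nguyen
Vs left-handers: Nguyen 16/22 = 72.7%, Singh 17/28 = 60.7% → Nguyen
Overall: Nguyen 52/133 = 39.1%, Singh 76/341 = 22.3% → Nguyen
Nguyen wins overall and in every pitcher group — no reversal.

Yes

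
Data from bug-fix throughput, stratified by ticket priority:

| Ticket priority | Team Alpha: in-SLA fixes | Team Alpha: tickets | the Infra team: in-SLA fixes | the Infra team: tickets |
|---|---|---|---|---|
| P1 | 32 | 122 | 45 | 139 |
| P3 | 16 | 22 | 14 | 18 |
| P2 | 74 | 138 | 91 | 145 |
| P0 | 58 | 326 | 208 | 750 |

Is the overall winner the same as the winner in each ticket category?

Yes

P1: Team Alpha 32/122 = 26.2%, the Infra team 45/139 = 32.4% → the Infra team
P3: Team Alpha 16/22 = 72.7%, the Infra team 14/18 = 77.8% → the Infra team
P2: Team Alpha 74/138 = 53.6%, the Infra team 91/145 = 62.8% → the Infra team
P0: Team Alpha 58/326 = 17.8%, the Infra team 208/750 = 27.7% → the Infra team
Overall: Team Alpha 180/608 = 29.6%, the Infra team 358/1052 = 34.0% → the Infra team
The Infra team wins overall and in every ticket group — no reversal.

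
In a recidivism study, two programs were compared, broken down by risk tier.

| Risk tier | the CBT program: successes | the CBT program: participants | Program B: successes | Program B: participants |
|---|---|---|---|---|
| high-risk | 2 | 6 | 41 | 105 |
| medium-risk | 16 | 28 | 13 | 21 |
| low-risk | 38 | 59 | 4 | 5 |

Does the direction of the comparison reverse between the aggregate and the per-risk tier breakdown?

High-risk: the CBT program 2/6 = 33.3%, Program B 41/105 = 39.0% → Program B
Medium-risk: the CBT program 16/28 = 57.1%, Program B 13/21 = 61.9% → Program B
Low-risk: the CBT program 38/59 = 64.4%, Program B 4/5 = 80.0% → Program B
Overall: the CBT program 56/93 = 60.2%, Program B 58/131 = 44.3% → the CBT program
Program B wins each risk group but the CBT program wins overall — the comparison reverses. Program B's participants skew toward high-risk, which has a lower base rate.

Yes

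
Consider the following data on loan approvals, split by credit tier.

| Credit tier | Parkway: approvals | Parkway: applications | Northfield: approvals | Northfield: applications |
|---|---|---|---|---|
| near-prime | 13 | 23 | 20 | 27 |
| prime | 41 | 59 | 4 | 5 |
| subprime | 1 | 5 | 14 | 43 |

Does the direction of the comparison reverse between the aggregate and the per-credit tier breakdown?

Yes

Near-prime: Parkway 13/23 = 56.5%, Northfield 20/27 = 74.1% → Northfield
Prime: Parkway 41/59 = 69.5%, Northfield 4/5 = 80.0% → Northfield
Subprime: Parkway 1/5 = 20.0%, Northfield 14/43 = 32.6% → Northfield
Overall: Parkway 55/87 = 63.2%, Northfield 38/75 = 50.7% → Parkway
Northfield wins each credit group but Parkway wins overall — the comparison reverses. Northfield's applications skew toward subprime, which has a lower base rate.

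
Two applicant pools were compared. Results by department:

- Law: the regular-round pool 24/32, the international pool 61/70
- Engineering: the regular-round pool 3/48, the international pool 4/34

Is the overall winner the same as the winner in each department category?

Yes

Law: the regular-round pool 24/32 = 75.0%, the international pool 61/70 = 87.1% → the international pool
Engineering: the regular-round pool 3/48 = 6.2%, the international pool 4/34 = 11.8% → the international pool
Overall: the regular-round pool 27/80 = 33.8%, the international pool 65/104 = 62.5% → the international pool
The international pool wins overall and in every department group — no reversal.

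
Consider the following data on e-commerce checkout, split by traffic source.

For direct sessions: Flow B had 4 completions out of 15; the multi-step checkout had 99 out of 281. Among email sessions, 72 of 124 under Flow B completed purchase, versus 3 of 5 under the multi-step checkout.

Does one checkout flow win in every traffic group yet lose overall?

Direct: Flow B 4/15 = 26.7%, the multi-step checkout 99/281 = 35.2% → the multi-step checkout
Email: Flow B 72/124 = 58.1%, the multi-step checkout 3/5 = 60.0% → the multi-step checkout
Overall: Flow B 76/139 = 54.7%, the multi-step checkout 102/286 = 35.7% → Flow B
The multi-step checkout wins each traffic group but Flow B wins overall — the comparison reverses. The multi-step checkout's sessions skew toward direct, which has a lower base rate.

Yes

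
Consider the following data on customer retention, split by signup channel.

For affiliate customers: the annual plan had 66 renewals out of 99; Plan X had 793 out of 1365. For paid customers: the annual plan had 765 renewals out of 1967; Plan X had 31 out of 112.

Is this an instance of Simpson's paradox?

Affiliate: the annual plan 66/99 = 66.7%, Plan X 793/1365 = 58.1% → the annual plan
Paid: the annual plan 765/1967 = 38.9%, Plan X 31/112 = 27.7% → the annual plan
Overall: the annual plan 831/2066 = 40.2%, Plan X 824/1477 = 55.8% → Plan X
The annual plan wins each signup group but Plan X wins overall — the comparison reverses. The annual plan's customers skew toward paid, which has a lower base rate.

Yes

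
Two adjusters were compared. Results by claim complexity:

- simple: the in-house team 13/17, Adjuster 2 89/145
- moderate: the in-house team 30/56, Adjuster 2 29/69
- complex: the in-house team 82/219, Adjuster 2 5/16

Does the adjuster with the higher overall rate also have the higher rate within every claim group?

Simple: the in-house team 13/17 = 76.5%, Adjuster 2 89/145 = 61.4% → the in-house team
Moderate: the in-house team 30/56 = 53.6%, Adjuster 2 29/69 = 42.0% → the in-house team
Complex: the in-house team 82/219 = 37.4%, Adjuster 2 5/16 = 31.2% → the in-house team
Overall: the in-house team 125/292 = 42.8%, Adjuster 2 123/230 = 53.5% → Adjuster 2
The in-house team wins each claim group but Adjuster 2 wins overall — the comparison reverses. The in-house team's claims skew toward complex, which has a lower base rate.

No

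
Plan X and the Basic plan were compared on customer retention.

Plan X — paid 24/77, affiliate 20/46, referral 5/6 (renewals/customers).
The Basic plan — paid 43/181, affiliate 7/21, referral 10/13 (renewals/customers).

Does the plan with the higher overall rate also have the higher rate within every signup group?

Paid: Plan X 24/77 = 31.2%, the Basic plan 43/181 = 23.8% → Plan X
Affiliate: Plan X 20/46 = 43.5%, the Basic plan 7/21 = 33.3% → Plan X
Referral: Plan X 5/6 = 83.3%, the Basic plan 10/13 = 76.9% → Plan X
Overall: Plan X 49/129 = 38.0%, the Basic plan 60/215 = 27.9% → Plan X
Plan X wins overall and in every signup group — no reversal.

Yes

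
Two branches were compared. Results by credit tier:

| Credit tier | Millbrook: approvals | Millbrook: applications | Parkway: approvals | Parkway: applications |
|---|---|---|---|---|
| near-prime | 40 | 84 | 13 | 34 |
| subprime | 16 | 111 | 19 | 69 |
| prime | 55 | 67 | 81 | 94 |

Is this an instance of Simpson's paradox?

No

Near-prime: Millbrook 40/84 = 47.6%, Parkway 13/34 = 38.2% → Millbrook
Subprime: Millbrook 16/111 = 14.4%, Parkway 19/69 = 27.5% → Parkway
Prime: Millbrook 55/67 = 82.1%, Parkway 81/94 = 86.2% → Parkway
Overall: Millbrook 111/262 = 42.4%, Parkway 113/197 = 57.4% → Parkway
Neither sweeps: Millbrook wins 1 of 3 groups, Parkway wins 2. Parkway wins overall but not every group — no Simpson reversal.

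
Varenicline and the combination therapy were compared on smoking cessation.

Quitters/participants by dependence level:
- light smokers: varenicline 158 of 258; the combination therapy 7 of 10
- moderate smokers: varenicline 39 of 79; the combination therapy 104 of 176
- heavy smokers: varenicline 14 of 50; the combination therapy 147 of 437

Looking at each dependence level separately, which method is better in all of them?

the combination therapy

Light smokers: varenicline 158/258 = 61.2%, the combination therapy 7/10 = 70.0% → the combination therapy
Moderate smokers: varenicline 39/79 = 49.4%, the combination therapy 104/176 = 59.1% → the combination therapy
Heavy smokers: varenicline 14/50 = 28.0%, the combination therapy 147/437 = 33.6% → the combination therapy
The combination therapy has the higher rate in all 3 groups.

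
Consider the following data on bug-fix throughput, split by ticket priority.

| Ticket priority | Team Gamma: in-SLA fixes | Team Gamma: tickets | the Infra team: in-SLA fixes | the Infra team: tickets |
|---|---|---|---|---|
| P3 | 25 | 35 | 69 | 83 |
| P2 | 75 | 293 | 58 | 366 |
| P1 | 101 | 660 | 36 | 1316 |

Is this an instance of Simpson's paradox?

P3: Team Gamma 25/35 = 71.4%, the Infra team 69/83 = 83.1% → the Infra team
P2: Team Gamma 75/293 = 25.6%, the Infra team 58/366 = 15.8% → Team Gamma
P1: Team Gamma 101/660 = 15.3%, the Infra team 36/1316 = 2.7% → Team Gamma
Overall: Team Gamma 201/988 = 20.3%, the Infra team 163/1765 = 9.2% → Team Gamma
Neither sweeps: Team Gamma wins 2 of 3 groups, the Infra team wins 1. Team Gamma wins overall but not every group — no Simpson reversal.

No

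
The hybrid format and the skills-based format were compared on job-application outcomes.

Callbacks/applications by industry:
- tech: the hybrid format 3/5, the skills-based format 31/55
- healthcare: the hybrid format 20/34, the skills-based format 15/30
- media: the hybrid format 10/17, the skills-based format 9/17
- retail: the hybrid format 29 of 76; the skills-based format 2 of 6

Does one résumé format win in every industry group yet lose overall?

Tech: the hybrid format 3/5 = 60.0%, the skills-based format 31/55 = 56.4% → the hybrid format
Healthcare: the hybrid format 20/34 = 58.8%, the skills-based format 15/30 = 50.0% → the hybrid format
Media: the hybrid format 10/17 = 58.8%, the skills-based format 9/17 = 52.9% → the hybrid format
Retail: the hybrid format 29/76 = 38.2%, the skills-based format 2/6 = 33.3% → the hybrid format
Overall: the hybrid format 62/132 = 47.0%, the skills-based format 57/108 = 52.8% → the skills-based format
The hybrid format wins each industry group but the skills-based format wins overall — the comparison reverses. The hybrid format's applications skew toward retail, which has a lower base rate.

Yes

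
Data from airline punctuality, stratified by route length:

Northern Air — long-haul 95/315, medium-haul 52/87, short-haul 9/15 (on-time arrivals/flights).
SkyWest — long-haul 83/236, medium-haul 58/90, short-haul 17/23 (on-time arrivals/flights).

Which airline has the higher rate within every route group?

Long-haul: Northern Air 95/315 = 30.2%, SkyWest 83/236 = 35.2% → SkyWest
Medium-haul: Northern Air 52/87 = 59.8%, SkyWest 58/90 = 64.4% → SkyWest
Short-haul: Northern Air 9/15 = 60.0%, SkyWest 17/23 = 73.9% → SkyWest
SkyWest has the higher rate in all 3 groups.

SkyWest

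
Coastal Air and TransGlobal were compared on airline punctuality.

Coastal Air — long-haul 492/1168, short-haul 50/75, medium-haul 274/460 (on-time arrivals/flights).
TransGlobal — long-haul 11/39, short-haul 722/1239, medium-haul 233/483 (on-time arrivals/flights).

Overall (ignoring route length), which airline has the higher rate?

TransGlobal

Long-haul: Coastal Air 492/1168 = 42.1%, TransGlobal 11/39 = 28.2% → Coastal Air
Short-haul: Coastal Air 50/75 = 66.7%, TransGlobal 722/1239 = 58.3% → Coastal Air
Medium-haul: Coastal Air 274/460 = 59.6%, TransGlobal 233/483 = 48.2% → Coastal Air
Overall: Coastal Air 816/1703 = 47.9%, TransGlobal 966/1761 = 54.9% → TransGlobal
(Coastal Air wins every route group but TransGlobal wins overall — Coastal Air's flights skew toward the low-rate long-haul group.)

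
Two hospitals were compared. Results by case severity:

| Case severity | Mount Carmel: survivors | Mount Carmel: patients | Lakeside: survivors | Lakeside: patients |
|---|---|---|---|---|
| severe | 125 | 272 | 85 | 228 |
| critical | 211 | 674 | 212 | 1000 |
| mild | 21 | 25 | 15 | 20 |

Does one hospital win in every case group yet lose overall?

No

Severe: Mount Carmel 125/272 = 46.0%, Lakeside 85/228 = 37.3% → Mount Carmel
Critical: Mount Carmel 211/674 = 31.3%, Lakeside 212/1000 = 21.2% → Mount Carmel
Mild: Mount Carmel 21/25 = 84.0%, Lakeside 15/20 = 75.0% → Mount Carmel
Overall: Mount Carmel 357/971 = 36.8%, Lakeside 312/1248 = 25.0% → Mount Carmel
Mount Carmel wins overall and in every case group — no reversal.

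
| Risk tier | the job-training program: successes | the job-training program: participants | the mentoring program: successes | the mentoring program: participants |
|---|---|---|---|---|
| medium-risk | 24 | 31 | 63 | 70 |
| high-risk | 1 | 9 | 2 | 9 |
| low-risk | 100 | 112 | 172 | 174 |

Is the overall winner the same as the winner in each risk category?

Medium-risk: the job-training program 24/31 = 77.4%, the mentoring program 63/70 = 90.0% → the mentoring program
High-risk: the job-training program 1/9 = 11.1%, the mentoring program 2/9 = 22.2% → the mentoring program
Low-risk: the job-training program 100/112 = 89.3%, the mentoring program 172/174 = 98.9% → the mentoring program
Overall: the job-training program 125/152 = 82.2%, the mentoring program 237/253 = 93.7% → the mentoring program
The mentoring program wins overall and in every risk group — no reversal.

Yes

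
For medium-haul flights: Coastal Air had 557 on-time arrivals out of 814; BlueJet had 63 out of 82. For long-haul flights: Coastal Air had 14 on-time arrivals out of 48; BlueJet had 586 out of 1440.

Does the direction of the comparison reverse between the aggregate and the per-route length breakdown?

Yes

Medium-haul: Coastal Air 557/814 = 68.4%, BlueJet 63/82 = 76.8% → BlueJet
Long-haul: Coastal Air 14/48 = 29.2%, BlueJet 586/1440 = 40.7% → BlueJet
Overall: Coastal Air 571/862 = 66.2%, BlueJet 649/1522 = 42.6% → Coastal Air
BlueJet wins each route group but Coastal Air wins overall — the comparison reverses. BlueJet's flights skew toward long-haul, which has a lower base rate.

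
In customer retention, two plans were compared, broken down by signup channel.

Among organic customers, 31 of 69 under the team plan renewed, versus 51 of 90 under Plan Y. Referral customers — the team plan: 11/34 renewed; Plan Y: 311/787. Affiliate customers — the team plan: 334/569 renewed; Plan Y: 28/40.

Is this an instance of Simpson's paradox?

Yes

Organic: the team plan 31/69 = 44.9%, Plan Y 51/90 = 56.7% → Plan Y
Referral: the team plan 11/34 = 32.4%, Plan Y 311/787 = 39.5% → Plan Y
Affiliate: the team plan 334/569 = 58.7%, Plan Y 28/40 = 70.0% → Plan Y
Overall: the team plan 376/672 = 56.0%, Plan Y 390/917 = 42.5% → the team plan
Plan Y wins each signup group but the team plan wins overall — the comparison reverses. Plan Y's customers skew toward referral, which has a lower base rate.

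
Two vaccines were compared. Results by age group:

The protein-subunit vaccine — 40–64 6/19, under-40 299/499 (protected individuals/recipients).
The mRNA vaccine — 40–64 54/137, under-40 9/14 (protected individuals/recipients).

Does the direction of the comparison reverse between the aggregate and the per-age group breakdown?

Yes

40–64: the protein-subunit vaccine 6/19 = 31.6%, the mRNA vaccine 54/137 = 39.4% → the mRNA vaccine
Under-40: the protein-subunit vaccine 299/499 = 59.9%, the mRNA vaccine 9/14 = 64.3% → the mRNA vaccine
Overall: the protein-subunit vaccine 305/518 = 58.9%, the mRNA vaccine 63/151 = 41.7% → the protein-subunit vaccine
The mRNA vaccine wins each age group but the protein-subunit vaccine wins overall — the comparison reverses. The mRNA vaccine's recipients skew toward 40–64, which has a lower base rate.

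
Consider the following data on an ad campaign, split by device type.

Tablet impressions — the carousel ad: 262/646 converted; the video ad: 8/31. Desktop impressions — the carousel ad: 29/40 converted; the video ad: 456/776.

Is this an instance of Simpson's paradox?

Tablet: the carousel ad 262/646 = 40.6%, the video ad 8/31 = 25.8% → the carousel ad
Desktop: the carousel ad 29/40 = 72.5%, the video ad 456/776 = 58.8% → the carousel ad
Overall: the carousel ad 291/686 = 42.4%, the video ad 464/807 = 57.5% → the video ad
The carousel ad wins each device group but the video ad wins overall — the comparison reverses. The carousel ad's impressions skew toward tablet, which has a lower base rate.

Yes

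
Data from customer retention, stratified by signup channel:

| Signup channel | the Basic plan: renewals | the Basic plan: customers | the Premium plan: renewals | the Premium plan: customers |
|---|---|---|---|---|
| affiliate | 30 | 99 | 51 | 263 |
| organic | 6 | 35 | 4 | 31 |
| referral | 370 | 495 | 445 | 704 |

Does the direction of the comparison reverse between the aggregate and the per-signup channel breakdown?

Affiliate: the Basic plan 30/99 = 30.3%, the Premium plan 51/263 = 19.4% → the Basic plan
Organic: the Basic plan 6/35 = 17.1%, the Premium plan 4/31 = 12.9% → the Basic plan
Referral: the Basic plan 370/495 = 74.7%, the Premium plan 445/704 = 63.2% → the Basic plan
Overall: the Basic plan 406/629 = 64.5%, the Premium plan 500/998 = 50.1% → the Basic plan
The Basic plan wins overall and in every signup group — no reversal.

No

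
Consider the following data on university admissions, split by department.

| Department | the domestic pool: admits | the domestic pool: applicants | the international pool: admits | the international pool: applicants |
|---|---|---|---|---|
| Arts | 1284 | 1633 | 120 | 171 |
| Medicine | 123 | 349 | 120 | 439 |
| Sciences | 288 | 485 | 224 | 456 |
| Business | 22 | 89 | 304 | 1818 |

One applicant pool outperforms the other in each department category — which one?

Arts: the domestic pool 1284/1633 = 78.6%, the international pool 120/171 = 70.2% → the domestic pool
Medicine: the domestic pool 123/349 = 35.2%, the international pool 120/439 = 27.3% → the domestic pool
Sciences: the domestic pool 288/485 = 59.4%, the international pool 224/456 = 49.1% → the domestic pool
Business: the domestic pool 22/89 = 24.7%, the international pool 304/1818 = 16.7% → the domestic pool
The domestic pool has the higher rate in all 4 groups.

the domestic pool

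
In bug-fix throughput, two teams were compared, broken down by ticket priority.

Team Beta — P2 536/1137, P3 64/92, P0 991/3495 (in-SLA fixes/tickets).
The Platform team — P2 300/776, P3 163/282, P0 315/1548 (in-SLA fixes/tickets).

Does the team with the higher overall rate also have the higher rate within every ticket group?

P2: Team Beta 536/1137 = 47.1%, the Platform team 300/776 = 38.7% → Team Beta
P3: Team Beta 64/92 = 69.6%, the Platform team 163/282 = 57.8% → Team Beta
P0: Team Beta 991/3495 = 28.4%, the Platform team 315/1548 = 20.3% → Team Beta
Overall: Team Beta 1591/4724 = 33.7%, the Platform team 778/2606 = 29.9% → Team Beta
Team Beta wins overall and in every ticket group — no reversal.

Yes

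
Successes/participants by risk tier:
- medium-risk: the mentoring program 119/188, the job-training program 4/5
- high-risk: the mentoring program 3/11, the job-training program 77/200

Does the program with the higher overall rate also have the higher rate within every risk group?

No

Medium-risk: the mentoring program 119/188 = 63.3%, the job-training program 4/5 = 80.0% → the job-training program
High-risk: the mentoring program 3/11 = 27.3%, the job-training program 77/200 = 38.5% → the job-training program
Overall: the mentoring program 122/199 = 61.3%, the job-training program 81/205 = 39.5% → the mentoring program
The job-training program wins each risk group but the mentoring program wins overall — the comparison reverses. The job-training program's participants skew toward high-risk, which has a lower base rate.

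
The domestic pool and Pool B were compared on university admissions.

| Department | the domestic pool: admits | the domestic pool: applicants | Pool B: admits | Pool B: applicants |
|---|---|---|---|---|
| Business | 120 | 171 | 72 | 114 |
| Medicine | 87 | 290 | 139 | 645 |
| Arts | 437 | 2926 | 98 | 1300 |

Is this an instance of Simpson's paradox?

Business: the domestic pool 120/171 = 70.2%, Pool B 72/114 = 63.2% → the domestic pool
Medicine: the domestic pool 87/290 = 30.0%, Pool B 139/645 = 21.6% → the domestic pool
Arts: the domestic pool 437/2926 = 14.9%, Pool B 98/1300 = 7.5% → the domestic pool
Overall: the domestic pool 644/3387 = 19.0%, Pool B 309/2059 = 15.0% → the domestic pool
The domestic pool wins overall and in every department group — no reversal.

No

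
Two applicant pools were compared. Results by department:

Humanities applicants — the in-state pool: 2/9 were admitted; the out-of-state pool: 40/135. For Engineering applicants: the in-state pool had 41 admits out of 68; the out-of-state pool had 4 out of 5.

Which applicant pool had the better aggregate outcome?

Humanities: the in-state pool 2/9 = 22.2%, the out-of-state pool 40/135 = 29.6% → the out-of-state pool
Engineering: the in-state pool 41/68 = 60.3%, the out-of-state pool 4/5 = 80.0% → the out-of-state pool
Overall: the in-state pool 43/77 = 55.8%, the out-of-state pool 44/140 = 31.4% → the in-state pool
(The out-of-state pool wins every department group but the in-state pool wins overall — the out-of-state pool's applicants skew toward the low-rate Humanities group.)

the in-state pool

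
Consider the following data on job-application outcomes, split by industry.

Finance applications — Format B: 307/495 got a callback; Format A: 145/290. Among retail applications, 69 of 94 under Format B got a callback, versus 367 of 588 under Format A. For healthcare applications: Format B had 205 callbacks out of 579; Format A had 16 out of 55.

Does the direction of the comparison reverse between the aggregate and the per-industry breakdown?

Yes

Finance: Format B 307/495 = 62.0%, Format A 145/290 = 50.0% → Format B
Retail: Format B 69/94 = 73.4%, Format A 367/588 = 62.4% → Format B
Healthcare: Format B 205/579 = 35.4%, Format A 16/55 = 29.1% → Format B
Overall: Format B 581/1168 = 49.7%, Format A 528/933 = 56.6% → Format A
Format B wins each industry group but Format A wins overall — the comparison reverses. Format B's applications skew toward healthcare, which has a lower base rate.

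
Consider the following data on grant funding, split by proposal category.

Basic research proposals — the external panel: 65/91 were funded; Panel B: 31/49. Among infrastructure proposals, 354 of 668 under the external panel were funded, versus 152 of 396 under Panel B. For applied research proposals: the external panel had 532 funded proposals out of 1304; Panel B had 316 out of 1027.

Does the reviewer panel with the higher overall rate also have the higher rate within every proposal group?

Yes

Basic research: the external panel 65/91 = 71.4%, Panel B 31/49 = 63.3% → the external panel
Infrastructure: the external panel 354/668 = 53.0%, Panel B 152/396 = 38.4% → the external panel
Applied research: the external panel 532/1304 = 40.8%, Panel B 316/1027 = 30.8% → the external panel
Overall: the external panel 951/2063 = 46.1%, Panel B 499/1472 = 33.9% → the external panel
The external panel wins overall and in every proposal group — no reversal.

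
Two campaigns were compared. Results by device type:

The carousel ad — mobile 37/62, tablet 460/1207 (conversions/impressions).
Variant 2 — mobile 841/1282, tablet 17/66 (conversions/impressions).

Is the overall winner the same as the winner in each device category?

No

Mobile: the carousel ad 37/62 = 59.7%, Variant 2 841/1282 = 65.6% → Variant 2
Tablet: the carousel ad 460/1207 = 38.1%, Variant 2 17/66 = 25.8% → the carousel ad
Overall: the carousel ad 497/1269 = 39.2%, Variant 2 858/1348 = 63.6% → Variant 2
Neither sweeps: the carousel ad wins 1 of 2 groups, Variant 2 wins 1. Variant 2 wins overall but not every group — no Simpson reversal.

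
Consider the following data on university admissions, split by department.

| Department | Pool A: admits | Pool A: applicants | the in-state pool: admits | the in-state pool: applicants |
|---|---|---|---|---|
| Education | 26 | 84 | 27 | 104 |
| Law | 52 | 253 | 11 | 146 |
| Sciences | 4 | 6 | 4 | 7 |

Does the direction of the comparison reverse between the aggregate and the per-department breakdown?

Education: Pool A 26/84 = 31.0%, the in-state pool 27/104 = 26.0% → Pool A
Law: Pool A 52/253 = 20.6%, the in-state pool 11/146 = 7.5% → Pool A
Sciences: Pool A 4/6 = 66.7%, the in-state pool 4/7 = 57.1% → Pool A
Overall: Pool A 82/343 = 23.9%, the in-state pool 42/257 = 16.3% → Pool A
Pool A wins overall and in every department group — no reversal.

No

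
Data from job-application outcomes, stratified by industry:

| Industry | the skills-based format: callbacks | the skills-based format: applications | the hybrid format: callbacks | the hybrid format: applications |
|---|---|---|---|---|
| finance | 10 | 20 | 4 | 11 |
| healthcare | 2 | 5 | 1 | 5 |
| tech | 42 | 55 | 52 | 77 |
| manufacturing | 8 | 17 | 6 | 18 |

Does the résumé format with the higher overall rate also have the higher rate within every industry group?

Yes

Finance: the skills-based format 10/20 = 50.0%, the hybrid format 4/11 = 36.4% → the skills-based format
Healthcare: the skills-based format 2/5 = 40.0%, the hybrid format 1/5 = 20.0% → the skills-based format
Tech: the skills-based format 42/55 = 76.4%, the hybrid format 52/77 = 67.5% → the skills-based format
Manufacturing: the skills-based format 8/17 = 47.1%, the hybrid format 6/18 = 33.3% → the skills-based format
Overall: the skills-based format 62/97 = 63.9%, the hybrid format 63/111 = 56.8% → the skills-based format
The skills-based format wins overall and in every industry group — no reversal.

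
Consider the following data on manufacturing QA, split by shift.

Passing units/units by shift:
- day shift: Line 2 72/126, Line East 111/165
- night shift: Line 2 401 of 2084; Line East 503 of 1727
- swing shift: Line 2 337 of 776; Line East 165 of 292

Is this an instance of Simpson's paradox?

No

Day shift: Line 2 72/126 = 57.1%, Line East 111/165 = 67.3% → Line East
Night shift: Line 2 401/2084 = 19.2%, Line East 503/1727 = 29.1% → Line East
Swing shift: Line 2 337/776 = 43.4%, Line East 165/292 = 56.5% → Line East
Overall: Line 2 810/2986 = 27.1%, Line East 779/2184 = 35.7% → Line East
Line East wins overall and in every shift group — no reversal.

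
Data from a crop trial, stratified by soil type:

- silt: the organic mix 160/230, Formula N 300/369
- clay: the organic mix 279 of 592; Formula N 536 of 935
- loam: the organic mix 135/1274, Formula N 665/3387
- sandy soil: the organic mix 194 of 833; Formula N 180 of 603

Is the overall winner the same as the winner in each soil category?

Silt: the organic mix 160/230 = 69.6%, Formula N 300/369 = 81.3% → Formula N
Clay: the organic mix 279/592 = 47.1%, Formula N 536/935 = 57.3% → Formula N
Loam: the organic mix 135/1274 = 10.6%, Formula N 665/3387 = 19.6% → Formula N
Sandy soil: the organic mix 194/833 = 23.3%, Formula N 180/603 = 29.9% → Formula N
Overall: the organic mix 768/2929 = 26.2%, Formula N 1681/5294 = 31.8% → Formula N
Formula N wins overall and in every soil group — no reversal.

Yes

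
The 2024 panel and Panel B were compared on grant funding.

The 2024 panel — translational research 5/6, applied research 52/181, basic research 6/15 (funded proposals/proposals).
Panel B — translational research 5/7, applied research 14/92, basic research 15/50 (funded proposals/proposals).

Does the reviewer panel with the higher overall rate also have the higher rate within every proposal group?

Yes

Translational research: the 2024 panel 5/6 = 83.3%, Panel B 5/7 = 71.4% → the 2024 panel
Applied research: the 2024 panel 52/181 = 28.7%, Panel B 14/92 = 15.2% → the 2024 panel
Basic research: the 2024 panel 6/15 = 40.0%, Panel B 15/50 = 30.0% → the 2024 panel
Overall: the 2024 panel 63/202 = 31.2%, Panel B 34/149 = 22.8% → the 2024 panel
The 2024 panel wins overall and in every proposal group — no reversal.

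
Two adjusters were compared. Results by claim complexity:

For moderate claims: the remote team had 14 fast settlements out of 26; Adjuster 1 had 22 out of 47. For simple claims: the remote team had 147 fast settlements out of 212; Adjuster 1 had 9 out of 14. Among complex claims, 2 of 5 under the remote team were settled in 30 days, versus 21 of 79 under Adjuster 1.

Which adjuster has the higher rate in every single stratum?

the remote team

Moderate: the remote team 14/26 = 53.8%, Adjuster 1 22/47 = 46.8% → the remote team
Simple: the remote team 147/212 = 69.3%, Adjuster 1 9/14 = 64.3% → the remote team
Complex: the remote team 2/5 = 40.0%, Adjuster 1 21/79 = 26.6% → the remote team
The remote team has the higher rate in all 3 groups.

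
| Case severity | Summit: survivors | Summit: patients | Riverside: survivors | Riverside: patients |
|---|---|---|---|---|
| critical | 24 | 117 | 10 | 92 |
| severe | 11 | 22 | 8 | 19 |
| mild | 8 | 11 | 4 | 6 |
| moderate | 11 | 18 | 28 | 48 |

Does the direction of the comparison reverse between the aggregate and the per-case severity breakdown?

No

Critical: Summit 24/117 = 20.5%, Riverside 10/92 = 10.9% → Summit
Severe: Summit 11/22 = 50.0%, Riverside 8/19 = 42.1% → Summit
Mild: Summit 8/11 = 72.7%, Riverside 4/6 = 66.7% → Summit
Moderate: Summit 11/18 = 61.1%, Riverside 28/48 = 58.3% → Summit
Overall: Summit 54/168 = 32.1%, Riverside 50/165 = 30.3% → Summit
Summit wins overall and in every case group — no reversal.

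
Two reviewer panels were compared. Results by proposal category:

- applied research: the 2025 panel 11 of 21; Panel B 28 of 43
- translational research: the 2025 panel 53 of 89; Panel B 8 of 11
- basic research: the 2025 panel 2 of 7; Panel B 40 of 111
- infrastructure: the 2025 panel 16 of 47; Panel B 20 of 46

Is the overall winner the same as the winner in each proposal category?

No

Applied research: the 2025 panel 11/21 = 52.4%, Panel B 28/43 = 65.1% → Panel B
Translational research: the 2025 panel 53/89 = 59.6%, Panel B 8/11 = 72.7% → Panel B
Basic research: the 2025 panel 2/7 = 28.6%, Panel B 40/111 = 36.0% → Panel B
Infrastructure: the 2025 panel 16/47 = 34.0%, Panel B 20/46 = 43.5% → Panel B
Overall: the 2025 panel 82/164 = 50.0%, Panel B 96/211 = 45.5% → the 2025 panel
Panel B wins each proposal group but the 2025 panel wins overall — the comparison reverses. Panel B's proposals skew toward basic research, which has a lower base rate.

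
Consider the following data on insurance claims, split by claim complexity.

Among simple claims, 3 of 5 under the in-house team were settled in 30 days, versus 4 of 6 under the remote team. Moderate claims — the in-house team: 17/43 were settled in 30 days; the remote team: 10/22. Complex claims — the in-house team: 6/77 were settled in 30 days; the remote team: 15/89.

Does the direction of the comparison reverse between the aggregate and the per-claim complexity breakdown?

No

Simple: the in-house team 3/5 = 60.0%, the remote team 4/6 = 66.7% → the remote team
Moderate: the in-house team 17/43 = 39.5%, the remote team 10/22 = 45.5% → the remote team
Complex: the in-house team 6/77 = 7.8%, the remote team 15/89 = 16.9% → the remote team
Overall: the in-house team 26/125 = 20.8%, the remote team 29/117 = 24.8% → the remote team
The remote team wins overall and in every claim group — no reversal.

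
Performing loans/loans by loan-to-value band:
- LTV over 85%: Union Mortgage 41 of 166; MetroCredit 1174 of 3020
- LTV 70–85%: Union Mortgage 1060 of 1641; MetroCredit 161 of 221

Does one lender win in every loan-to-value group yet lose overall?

Yes

LTV over 85%: Union Mortgage 41/166 = 24.7%, MetroCredit 1174/3020 = 38.9% → MetroCredit
LTV 70–85%: Union Mortgage 1060/1641 = 64.6%, MetroCredit 161/221 = 72.9% → MetroCredit
Overall: Union Mortgage 1101/1807 = 60.9%, MetroCredit 1335/3241 = 41.2% → Union Mortgage
MetroCredit wins each loan-to-value group but Union Mortgage wins overall — the comparison reverses. MetroCredit's loans skew toward LTV over 85%, which has a lower base rate.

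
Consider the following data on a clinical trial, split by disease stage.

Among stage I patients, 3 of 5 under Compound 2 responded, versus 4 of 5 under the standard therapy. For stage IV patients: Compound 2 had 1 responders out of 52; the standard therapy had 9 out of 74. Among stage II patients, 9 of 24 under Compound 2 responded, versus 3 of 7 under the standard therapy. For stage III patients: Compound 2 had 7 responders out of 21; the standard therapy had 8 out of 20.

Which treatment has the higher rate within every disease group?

the standard therapy

Stage I: Compound 2 3/5 = 60.0%, the standard therapy 4/5 = 80.0% → the standard therapy
Stage IV: Compound 2 1/52 = 1.9%, the standard therapy 9/74 = 12.2% → the standard therapy
Stage II: Compound 2 9/24 = 37.5%, the standard therapy 3/7 = 42.9% → the standard therapy
Stage III: Compound 2 7/21 = 33.3%, the standard therapy 8/20 = 40.0% → the standard therapy
The standard therapy has the higher rate in all 4 groups.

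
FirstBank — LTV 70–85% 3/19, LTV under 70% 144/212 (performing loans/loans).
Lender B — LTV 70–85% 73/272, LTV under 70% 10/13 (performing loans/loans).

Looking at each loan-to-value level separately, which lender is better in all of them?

LTV 70–85%: FirstBank 3/19 = 15.8%, Lender B 73/272 = 26.8% → Lender B
LTV under 70%: FirstBank 144/212 = 67.9%, Lender B 10/13 = 76.9% → Lender B
Lender B has the higher rate in both groups.

Lender B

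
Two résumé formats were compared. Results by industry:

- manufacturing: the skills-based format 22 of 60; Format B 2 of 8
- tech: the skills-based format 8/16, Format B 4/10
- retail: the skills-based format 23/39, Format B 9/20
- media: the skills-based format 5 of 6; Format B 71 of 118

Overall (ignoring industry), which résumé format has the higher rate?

Manufacturing: the skills-based format 22/60 = 36.7%, Format B 2/8 = 25.0% → the skills-based format
Tech: the skills-based format 8/16 = 50.0%, Format B 4/10 = 40.0% → the skills-based format
Retail: the skills-based format 23/39 = 59.0%, Format B 9/20 = 45.0% → the skills-based format
Media: the skills-based format 5/6 = 83.3%, Format B 71/118 = 60.2% → the skills-based format
Overall: the skills-based format 58/121 = 47.9%, Format B 86/156 = 55.1% → Format B
(The skills-based format wins every industry group but Format B wins overall — the skills-based format's applications skew toward the low-rate manufacturing group.)

Format B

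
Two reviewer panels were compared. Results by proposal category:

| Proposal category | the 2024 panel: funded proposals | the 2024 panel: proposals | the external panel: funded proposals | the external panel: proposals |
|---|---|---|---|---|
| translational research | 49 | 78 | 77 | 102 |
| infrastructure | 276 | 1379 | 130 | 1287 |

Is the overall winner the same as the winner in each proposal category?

No

Translational research: the 2024 panel 49/78 = 62.8%, the external panel 77/102 = 75.5% → the external panel
Infrastructure: the 2024 panel 276/1379 = 20.0%, the external panel 130/1287 = 10.1% → the 2024 panel
Overall: the 2024 panel 325/1457 = 22.3%, the external panel 207/1389 = 14.9% → the 2024 panel
Neither sweeps: the 2024 panel wins 1 of 2 groups, the external panel wins 1. The 2024 panel wins overall but not every group — no Simpson reversal.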